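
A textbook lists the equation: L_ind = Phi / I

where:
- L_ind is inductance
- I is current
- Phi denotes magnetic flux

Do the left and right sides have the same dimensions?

Yes

L_ind (inductance) has dimensions [I^-2 L^2 M T^-2].
I (current) has dimensions [I].
Phi (magnetic flux) has dimensions [I^-1 L^2 M T^-2].

Left side: [I^-2 L^2 M T^-2]
Right side: [I^-2 L^2 M T^-2]

Both sides have the same dimensions, so the equation is dimensionally consistent.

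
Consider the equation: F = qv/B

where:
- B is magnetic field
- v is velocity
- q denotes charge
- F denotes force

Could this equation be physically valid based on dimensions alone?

No

B (magnetic field) has dimensions [I^-1 M T^-2].
v (velocity) has dimensions [L T^-1].
q (charge) has dimensions [I T].
F (force) has dimensions [L M T^-2].

Left side: [L M T^-2]
Right side: [I^2 L M^-1 T^2]

The two sides have different dimensions, so the equation is NOT dimensionally consistent.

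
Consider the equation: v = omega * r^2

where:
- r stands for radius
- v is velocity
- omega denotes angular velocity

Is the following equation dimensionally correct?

No

r (radius) has dimensions [L].
v (velocity) has dimensions [L T^-1].
omega (angular velocity) has dimensions [T^-1].

Left side: [L T^-1]
Right side: [L^2 T^-1]

The two sides have different dimensions, so the equation is NOT dimensionally consistent.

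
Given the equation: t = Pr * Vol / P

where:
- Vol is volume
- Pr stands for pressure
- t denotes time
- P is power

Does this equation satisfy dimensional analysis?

Yes

Vol (volume) has dimensions [L^3].
Pr (pressure) has dimensions [L^-1 M T^-2].
t (time) has dimensions [T].
P (power) has dimensions [L^2 M T^-3].

Left side: [T]
Right side: [T]

Both sides have the same dimensions, so the equation is dimensionally consistent.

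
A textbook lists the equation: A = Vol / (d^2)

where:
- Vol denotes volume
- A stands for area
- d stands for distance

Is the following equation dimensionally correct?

No

Vol (volume) has dimensions [L^3].
A (area) has dimensions [L^2].
d (distance) has dimensions [L].

Left side: [L^2]
Right side: [L]

The two sides have different dimensions, so the equation is NOT dimensionally consistent.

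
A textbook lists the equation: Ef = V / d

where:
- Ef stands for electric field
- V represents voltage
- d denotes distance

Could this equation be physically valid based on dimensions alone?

Yes

Ef (electric field) has dimensions [I^-1 L M T^-3].
V (voltage) has dimensions [I^-1 L^2 M T^-3].
d (distance) has dimensions [L].

Left side: [I^-1 L M T^-3]
Right side: [I^-1 L M T^-3]

Both sides have the same dimensions, so the equation is dimensionally consistent.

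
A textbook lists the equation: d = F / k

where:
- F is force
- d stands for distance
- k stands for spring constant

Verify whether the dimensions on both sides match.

Yes

F (force) has dimensions [L M T^-2].
d (distance) has dimensions [L].
k (spring constant) has dimensions [M T^-2].

Left side: [L]
Right side: [L]

Both sides have the same dimensions, so the equation is dimensionally consistent.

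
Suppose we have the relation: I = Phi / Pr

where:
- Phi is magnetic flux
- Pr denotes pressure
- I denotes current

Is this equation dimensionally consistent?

No

Phi (magnetic flux) has dimensions [I^-1 L^2 M T^-2].
Pr (pressure) has dimensions [L^-1 M T^-2].
I (current) has dimensions [I].

Left side: [I]
Right side: [I^-1 L^3]

The two sides have different dimensions, so the equation is NOT dimensionally consistent.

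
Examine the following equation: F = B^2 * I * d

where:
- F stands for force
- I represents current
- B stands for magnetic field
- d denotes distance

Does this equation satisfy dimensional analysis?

No

F (force) has dimensions [L M T^-2].
I (current) has dimensions [I].
B (magnetic field) has dimensions [I^-1 M T^-2].
d (distance) has dimensions [L].

Left side: [L M T^-2]
Right side: [I^-1 L M^2 T^-4]

The two sides have different dimensions, so the equation is NOT dimensionally consistent.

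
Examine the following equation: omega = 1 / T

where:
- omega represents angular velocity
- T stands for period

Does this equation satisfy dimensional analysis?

Yes

omega (angular velocity) has dimensions [T^-1].
T (period) has dimensions [T].

Left side: [T^-1]
Right side: [T^-1]

Both sides have the same dimensions, so the equation is dimensionally consistent.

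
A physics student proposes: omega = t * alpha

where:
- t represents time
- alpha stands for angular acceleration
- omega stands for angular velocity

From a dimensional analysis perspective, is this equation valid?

Yes

t (time) has dimensions [T].
alpha (angular acceleration) has dimensions [T^-2].
omega (angular velocity) has dimensions [T^-1].

Left side: [T^-1]
Right side: [T^-1]

Both sides have the same dimensions, so the equation is dimensionally consistent.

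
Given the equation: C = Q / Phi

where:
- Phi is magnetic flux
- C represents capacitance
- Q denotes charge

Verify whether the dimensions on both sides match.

No

Phi (magnetic flux) has dimensions [I^-1 L^2 M T^-2].
C (capacitance) has dimensions [I^2 L^-2 M^-1 T^4].
Q (charge) has dimensions [I T].

Left side: [I^2 L^-2 M^-1 T^4]
Right side: [I^2 L^-2 M^-1 T^3]

The two sides have different dimensions, so the equation is NOT dimensionally consistent.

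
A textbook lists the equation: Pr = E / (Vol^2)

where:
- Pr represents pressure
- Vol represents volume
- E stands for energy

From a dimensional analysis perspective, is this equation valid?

No

Pr (pressure) has dimensions [L^-1 M T^-2].
Vol (volume) has dimensions [L^3].
E (energy) has dimensions [L^2 M T^-2].

Left side: [L^-1 M T^-2]
Right side: [L^-4 M T^-2]

The two sides have different dimensions, so the equation is NOT dimensionally consistent.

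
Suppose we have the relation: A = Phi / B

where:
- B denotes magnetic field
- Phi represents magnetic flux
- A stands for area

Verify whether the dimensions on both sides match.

Yes

B (magnetic field) has dimensions [I^-1 M T^-2].
Phi (magnetic flux) has dimensions [I^-1 L^2 M T^-2].
A (area) has dimensions [L^2].

Left side: [L^2]
Right side: [L^2]

Both sides have the same dimensions, so the equation is dimensionally consistent.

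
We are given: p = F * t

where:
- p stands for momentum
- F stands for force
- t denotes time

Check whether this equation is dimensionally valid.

Yes

p (momentum) has dimensions [L M T^-1].
F (force) has dimensions [L M T^-2].
t (time) has dimensions [T].

Left side: [L M T^-1]
Right side: [L M T^-1]

Both sides have the same dimensions, so the equation is dimensionally consistent.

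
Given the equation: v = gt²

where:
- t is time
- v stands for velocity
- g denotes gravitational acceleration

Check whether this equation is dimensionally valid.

No

t (time) has dimensions [T].
v (velocity) has dimensions [L T^-1].
g (gravitational acceleration) has dimensions [L T^-2].

Left side: [L T^-1]
Right side: [L]

The two sides have different dimensions, so the equation is NOT dimensionally consistent.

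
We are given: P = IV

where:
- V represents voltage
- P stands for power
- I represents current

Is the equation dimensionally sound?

Yes

V (voltage) has dimensions [I^-1 L^2 M T^-3].
P (power) has dimensions [L^2 M T^-3].
I (current) has dimensions [I].

Left side: [L^2 M T^-3]
Right side: [L^2 M T^-3]

Both sides have the same dimensions, so the equation is dimensionally consistent.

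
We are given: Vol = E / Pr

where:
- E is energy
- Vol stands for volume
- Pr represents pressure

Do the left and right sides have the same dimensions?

Yes

E (energy) has dimensions [L^2 M T^-2].
Vol (volume) has dimensions [L^3].
Pr (pressure) has dimensions [L^-1 M T^-2].

Left side: [L^3]
Right side: [L^3]

Both sides have the same dimensions, so the equation is dimensionally consistent.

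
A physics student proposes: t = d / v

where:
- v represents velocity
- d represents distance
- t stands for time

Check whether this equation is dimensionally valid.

Yes

v (velocity) has dimensions [L T^-1].
d (distance) has dimensions [L].
t (time) has dimensions [T].

Left side: [T]
Right side: [T]

Both sides have the same dimensions, so the equation is dimensionally consistent.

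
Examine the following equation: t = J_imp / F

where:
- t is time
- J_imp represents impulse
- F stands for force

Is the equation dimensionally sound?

Yes

t (time) has dimensions [T].
J_imp (impulse) has dimensions [L M T^-1].
F (force) has dimensions [L M T^-2].

Left side: [T]
Right side: [T]

Both sides have the same dimensions, so the equation is dimensionally consistent.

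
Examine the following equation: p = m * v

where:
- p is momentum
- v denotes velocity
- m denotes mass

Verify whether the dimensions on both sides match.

Yes

p (momentum) has dimensions [L M T^-1].
v (velocity) has dimensions [L T^-1].
m (mass) has dimensions [M].

Left side: [L M T^-1]
Right side: [L M T^-1]

Both sides have the same dimensions, so the equation is dimensionally consistent.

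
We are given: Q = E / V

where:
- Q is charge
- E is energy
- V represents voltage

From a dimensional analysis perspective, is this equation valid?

Yes

Q (charge) has dimensions [I T].
E (energy) has dimensions [L^2 M T^-2].
V (voltage) has dimensions [I^-1 L^2 M T^-3].

Left side: [I T]
Right side: [I T]

Both sides have the same dimensions, so the equation is dimensionally consistent.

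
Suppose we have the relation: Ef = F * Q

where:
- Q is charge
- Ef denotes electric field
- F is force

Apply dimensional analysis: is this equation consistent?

No

Q (charge) has dimensions [I T].
Ef (electric field) has dimensions [I^-1 L M T^-3].
F (force) has dimensions [L M T^-2].

Left side: [I^-1 L M T^-3]
Right side: [I L M T^-1]

The two sides have different dimensions, so the equation is NOT dimensionally consistent.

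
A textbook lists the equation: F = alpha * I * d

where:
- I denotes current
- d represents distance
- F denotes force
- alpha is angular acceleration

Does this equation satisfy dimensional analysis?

No

I (current) has dimensions [I].
d (distance) has dimensions [L].
F (force) has dimensions [L M T^-2].
alpha (angular acceleration) has dimensions [T^-2].

Left side: [L M T^-2]
Right side: [I L T^-2]

The two sides have different dimensions, so the equation is NOT dimensionally consistent.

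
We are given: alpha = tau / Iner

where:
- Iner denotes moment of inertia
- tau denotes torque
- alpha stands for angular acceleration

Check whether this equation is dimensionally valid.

Yes

Iner (moment of inertia) has dimensions [L^2 M].
tau (torque) has dimensions [L^2 M T^-2].
alpha (angular acceleration) has dimensions [T^-2].

Left side: [T^-2]
Right side: [T^-2]

Both sides have the same dimensions, so the equation is dimensionally consistent.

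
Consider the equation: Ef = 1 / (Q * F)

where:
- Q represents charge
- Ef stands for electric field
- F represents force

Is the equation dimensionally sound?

No

Q (charge) has dimensions [I T].
Ef (electric field) has dimensions [I^-1 L M T^-3].
F (force) has dimensions [L M T^-2].

Left side: [I^-1 L M T^-3]
Right side: [I^-1 L^-1 M^-1 T]

The two sides have different dimensions, so the equation is NOT dimensionally consistent.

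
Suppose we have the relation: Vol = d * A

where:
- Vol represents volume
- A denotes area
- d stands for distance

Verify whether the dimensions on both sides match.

Yes

Vol (volume) has dimensions [L^3].
A (area) has dimensions [L^2].
d (distance) has dimensions [L].

Left side: [L^3]
Right side: [L^3]

Both sides have the same dimensions, so the equation is dimensionally consistent.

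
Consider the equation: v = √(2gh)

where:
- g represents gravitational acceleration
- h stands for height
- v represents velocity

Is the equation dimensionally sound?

Yes

g (gravitational acceleration) has dimensions [L T^-2].
h (height) has dimensions [L].
v (velocity) has dimensions [L T^-1].

Left side: [L T^-1]
Right side: [L T^-1]

Both sides have the same dimensions, so the equation is dimensionally consistent.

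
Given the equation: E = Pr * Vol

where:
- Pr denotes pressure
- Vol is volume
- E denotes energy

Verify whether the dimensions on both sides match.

Yes

Pr (pressure) has dimensions [L^-1 M T^-2].
Vol (volume) has dimensions [L^3].
E (energy) has dimensions [L^2 M T^-2].

Left side: [L^2 M T^-2]
Right side: [L^2 M T^-2]

Both sides have the same dimensions, so the equation is dimensionally consistent.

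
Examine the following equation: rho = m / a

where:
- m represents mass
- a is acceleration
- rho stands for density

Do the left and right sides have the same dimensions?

No

m (mass) has dimensions [M].
a (acceleration) has dimensions [L T^-2].
rho (density) has dimensions [L^-3 M].

Left side: [L^-3 M]
Right side: [L^-1 M T^2]

The two sides have different dimensions, so the equation is NOT dimensionally consistent.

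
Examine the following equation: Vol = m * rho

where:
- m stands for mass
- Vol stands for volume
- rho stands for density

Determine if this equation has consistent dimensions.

No

m (mass) has dimensions [M].
Vol (volume) has dimensions [L^3].
rho (density) has dimensions [L^-3 M].

Left side: [L^3]
Right side: [L^-3 M^2]

The two sides have different dimensions, so the equation is NOT dimensionally consistent.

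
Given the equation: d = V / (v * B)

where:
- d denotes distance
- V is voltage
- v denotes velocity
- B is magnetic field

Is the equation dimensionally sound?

Yes

d (distance) has dimensions [L].
V (voltage) has dimensions [I^-1 L^2 M T^-3].
v (velocity) has dimensions [L T^-1].
B (magnetic field) has dimensions [I^-1 M T^-2].

Left side: [L]
Right side: [L]

Both sides have the same dimensions, so the equation is dimensionally consistent.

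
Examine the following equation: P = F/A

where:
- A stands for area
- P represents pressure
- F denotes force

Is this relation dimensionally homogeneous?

Yes

A (area) has dimensions [L^2].
P (pressure) has dimensions [L^-1 M T^-2].
F (force) has dimensions [L M T^-2].

Left side: [L^-1 M T^-2]
Right side: [L^-1 M T^-2]

Both sides have the same dimensions, so the equation is dimensionally consistent.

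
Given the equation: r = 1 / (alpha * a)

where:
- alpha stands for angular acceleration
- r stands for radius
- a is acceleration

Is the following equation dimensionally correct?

No

alpha (angular acceleration) has dimensions [T^-2].
r (radius) has dimensions [L].
a (acceleration) has dimensions [L T^-2].

Left side: [L]
Right side: [L^-1 T^4]

The two sides have different dimensions, so the equation is NOT dimensionally consistent.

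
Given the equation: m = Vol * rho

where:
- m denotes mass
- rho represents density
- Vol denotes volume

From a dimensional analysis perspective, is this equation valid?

Yes

m (mass) has dimensions [M].
rho (density) has dimensions [L^-3 M].
Vol (volume) has dimensions [L^3].

Left side: [M]
Right side: [M]

Both sides have the same dimensions, so the equation is dimensionally consistent.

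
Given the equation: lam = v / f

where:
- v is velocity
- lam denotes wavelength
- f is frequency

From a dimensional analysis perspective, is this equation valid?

Yes

v (velocity) has dimensions [L T^-1].
lam (wavelength) has dimensions [L].
f (frequency) has dimensions [T^-1].

Left side: [L]
Right side: [L]

Both sides have the same dimensions, so the equation is dimensionally consistent.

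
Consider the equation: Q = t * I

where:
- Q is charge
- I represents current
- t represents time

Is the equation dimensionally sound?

Yes

Q (charge) has dimensions [I T].
I (current) has dimensions [I].
t (time) has dimensions [T].

Left side: [I T]
Right side: [I T]

Both sides have the same dimensions, so the equation is dimensionally consistent.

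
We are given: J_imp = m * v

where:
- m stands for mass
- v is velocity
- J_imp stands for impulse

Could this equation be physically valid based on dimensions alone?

Yes

m (mass) has dimensions [M].
v (velocity) has dimensions [L T^-1].
J_imp (impulse) has dimensions [L M T^-1].

Left side: [L M T^-1]
Right side: [L M T^-1]

Both sides have the same dimensions, so the equation is dimensionally consistent.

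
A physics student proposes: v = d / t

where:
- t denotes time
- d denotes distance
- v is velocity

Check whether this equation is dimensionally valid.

Yes

t (time) has dimensions [T].
d (distance) has dimensions [L].
v (velocity) has dimensions [L T^-1].

Left side: [L T^-1]
Right side: [L T^-1]

Both sides have the same dimensions, so the equation is dimensionally consistent.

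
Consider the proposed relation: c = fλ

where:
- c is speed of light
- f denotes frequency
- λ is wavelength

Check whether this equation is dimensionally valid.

Yes

c (speed of light) has dimensions [L T^-1].
f (frequency) has dimensions [T^-1].
λ (wavelength) has dimensions [L].

Left side: [L T^-1]
Right side: [L T^-1]

Both sides have the same dimensions, so the equation is dimensionally consistent.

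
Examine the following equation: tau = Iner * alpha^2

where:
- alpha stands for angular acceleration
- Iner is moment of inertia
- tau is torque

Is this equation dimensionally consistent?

No

alpha (angular acceleration) has dimensions [T^-2].
Iner (moment of inertia) has dimensions [L^2 M].
tau (torque) has dimensions [L^2 M T^-2].

Left side: [L^2 M T^-2]
Right side: [L^2 M T^-4]

The two sides have different dimensions, so the equation is NOT dimensionally consistent.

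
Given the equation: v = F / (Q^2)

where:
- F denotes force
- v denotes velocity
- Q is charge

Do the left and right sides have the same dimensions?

No

F (force) has dimensions [L M T^-2].
v (velocity) has dimensions [L T^-1].
Q (charge) has dimensions [I T].

Left side: [L T^-1]
Right side: [I^-2 L M T^-4]

The two sides have different dimensions, so the equation is NOT dimensionally consistent.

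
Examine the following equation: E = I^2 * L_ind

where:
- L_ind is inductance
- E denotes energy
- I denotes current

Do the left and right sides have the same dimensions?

Yes

L_ind (inductance) has dimensions [I^-2 L^2 M T^-2].
E (energy) has dimensions [L^2 M T^-2].
I (current) has dimensions [I].

Left side: [L^2 M T^-2]
Right side: [L^2 M T^-2]

Both sides have the same dimensions, so the equation is dimensionally consistent.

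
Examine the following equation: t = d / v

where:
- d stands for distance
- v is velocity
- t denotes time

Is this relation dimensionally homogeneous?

Yes

d (distance) has dimensions [L].
v (velocity) has dimensions [L T^-1].
t (time) has dimensions [T].

Left side: [T]
Right side: [T]

Both sides have the same dimensions, so the equation is dimensionally consistent.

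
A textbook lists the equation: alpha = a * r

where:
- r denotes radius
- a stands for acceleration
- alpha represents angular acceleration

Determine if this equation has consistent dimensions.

No

r (radius) has dimensions [L].
a (acceleration) has dimensions [L T^-2].
alpha (angular acceleration) has dimensions [T^-2].

Left side: [T^-2]
Right side: [L^2 T^-2]

The two sides have different dimensions, so the equation is NOT dimensionally consistent.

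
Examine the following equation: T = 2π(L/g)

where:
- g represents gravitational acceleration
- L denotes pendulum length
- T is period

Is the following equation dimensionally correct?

No

g (gravitational acceleration) has dimensions [L T^-2].
L (pendulum length) has dimensions [L].
T (period) has dimensions [T].

Left side: [T]
Right side: [T^2]

The two sides have different dimensions, so the equation is NOT dimensionally consistent.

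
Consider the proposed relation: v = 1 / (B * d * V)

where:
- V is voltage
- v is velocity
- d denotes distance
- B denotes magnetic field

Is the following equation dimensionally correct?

No

V (voltage) has dimensions [I^-1 L^2 M T^-3].
v (velocity) has dimensions [L T^-1].
d (distance) has dimensions [L].
B (magnetic field) has dimensions [I^-1 M T^-2].

Left side: [L T^-1]
Right side: [I^2 L^-3 M^-2 T^5]

The two sides have different dimensions, so the equation is NOT dimensionally consistent.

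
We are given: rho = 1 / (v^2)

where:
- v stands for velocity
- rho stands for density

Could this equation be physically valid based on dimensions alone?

No

v (velocity) has dimensions [L T^-1].
rho (density) has dimensions [L^-3 M].

Left side: [L^-3 M]
Right side: [L^-2 T^2]

The two sides have different dimensions, so the equation is NOT dimensionally consistent.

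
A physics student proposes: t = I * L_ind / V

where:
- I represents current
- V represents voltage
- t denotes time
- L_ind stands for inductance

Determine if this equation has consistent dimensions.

Yes

I (current) has dimensions [I].
V (voltage) has dimensions [I^-1 L^2 M T^-3].
t (time) has dimensions [T].
L_ind (inductance) has dimensions [I^-2 L^2 M T^-2].

Left side: [T]
Right side: [T]

Both sides have the same dimensions, so the equation is dimensionally consistent.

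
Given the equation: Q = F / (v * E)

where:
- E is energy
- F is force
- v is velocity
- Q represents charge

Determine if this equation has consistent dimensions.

No

E (energy) has dimensions [L^2 M T^-2].
F (force) has dimensions [L M T^-2].
v (velocity) has dimensions [L T^-1].
Q (charge) has dimensions [I T].

Left side: [I T]
Right side: [L^-2 T]

The two sides have different dimensions, so the equation is NOT dimensionally consistent.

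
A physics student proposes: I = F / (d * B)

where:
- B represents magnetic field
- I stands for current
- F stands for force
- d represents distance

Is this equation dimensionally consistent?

Yes

B (magnetic field) has dimensions [I^-1 M T^-2].
I (current) has dimensions [I].
F (force) has dimensions [L M T^-2].
d (distance) has dimensions [L].

Left side: [I]
Right side: [I]

Both sides have the same dimensions, so the equation is dimensionally consistent.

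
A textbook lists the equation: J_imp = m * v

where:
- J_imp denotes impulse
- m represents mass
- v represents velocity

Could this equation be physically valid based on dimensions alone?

Yes

J_imp (impulse) has dimensions [L M T^-1].
m (mass) has dimensions [M].
v (velocity) has dimensions [L T^-1].

Left side: [L M T^-1]
Right side: [L M T^-1]

Both sides have the same dimensions, so the equation is dimensionally consistent.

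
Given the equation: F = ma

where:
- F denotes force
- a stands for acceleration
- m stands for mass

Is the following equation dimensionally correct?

Yes

F (force) has dimensions [L M T^-2].
a (acceleration) has dimensions [L T^-2].
m (mass) has dimensions [M].

Left side: [L M T^-2]
Right side: [L M T^-2]

Both sides have the same dimensions, so the equation is dimensionally consistent.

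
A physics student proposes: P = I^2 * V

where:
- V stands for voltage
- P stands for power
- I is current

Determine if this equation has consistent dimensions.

No

V (voltage) has dimensions [I^-1 L^2 M T^-3].
P (power) has dimensions [L^2 M T^-3].
I (current) has dimensions [I].

Left side: [L^2 M T^-3]
Right side: [I L^2 M T^-3]

The two sides have different dimensions, so the equation is NOT dimensionally consistent.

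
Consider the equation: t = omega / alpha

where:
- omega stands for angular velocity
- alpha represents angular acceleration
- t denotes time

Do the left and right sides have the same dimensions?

Yes

omega (angular velocity) has dimensions [T^-1].
alpha (angular acceleration) has dimensions [T^-2].
t (time) has dimensions [T].

Left side: [T]
Right side: [T]

Both sides have the same dimensions, so the equation is dimensionally consistent.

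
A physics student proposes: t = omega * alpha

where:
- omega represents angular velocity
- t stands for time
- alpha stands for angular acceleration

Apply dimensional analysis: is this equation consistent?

No

omega (angular velocity) has dimensions [T^-1].
t (time) has dimensions [T].
alpha (angular acceleration) has dimensions [T^-2].

Left side: [T]
Right side: [T^-3]

The two sides have different dimensions, so the equation is NOT dimensionally consistent.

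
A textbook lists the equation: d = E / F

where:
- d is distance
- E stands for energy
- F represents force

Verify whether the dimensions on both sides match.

Yes

d (distance) has dimensions [L].
E (energy) has dimensions [L^2 M T^-2].
F (force) has dimensions [L M T^-2].

Left side: [L]
Right side: [L]

Both sides have the same dimensions, so the equation is dimensionally consistent.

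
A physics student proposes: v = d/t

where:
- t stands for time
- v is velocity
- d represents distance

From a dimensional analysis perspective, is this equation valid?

Yes

t (time) has dimensions [T].
v (velocity) has dimensions [L T^-1].
d (distance) has dimensions [L].

Left side: [L T^-1]
Right side: [L T^-1]

Both sides have the same dimensions, so the equation is dimensionally consistent.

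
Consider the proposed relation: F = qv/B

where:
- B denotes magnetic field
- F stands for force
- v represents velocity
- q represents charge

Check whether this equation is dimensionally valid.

No

B (magnetic field) has dimensions [I^-1 M T^-2].
F (force) has dimensions [L M T^-2].
v (velocity) has dimensions [L T^-1].
q (charge) has dimensions [I T].

Left side: [L M T^-2]
Right side: [I^2 L M^-1 T^2]

The two sides have different dimensions, so the equation is NOT dimensionally consistent.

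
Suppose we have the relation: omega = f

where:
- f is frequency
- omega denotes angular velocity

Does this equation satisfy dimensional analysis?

Yes

f (frequency) has dimensions [T^-1].
omega (angular velocity) has dimensions [T^-1].

Left side: [T^-1]
Right side: [T^-1]

Both sides have the same dimensions, so the equation is dimensionally consistent.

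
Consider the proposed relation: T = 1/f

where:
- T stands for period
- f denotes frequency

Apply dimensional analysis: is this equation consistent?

Yes

T (period) has dimensions [T].
f (frequency) has dimensions [T^-1].

Left side: [T]
Right side: [T]

Both sides have the same dimensions, so the equation is dimensionally consistent.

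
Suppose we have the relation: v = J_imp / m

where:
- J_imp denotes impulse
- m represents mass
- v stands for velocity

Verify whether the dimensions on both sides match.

Yes

J_imp (impulse) has dimensions [L M T^-1].
m (mass) has dimensions [M].
v (velocity) has dimensions [L T^-1].

Left side: [L T^-1]
Right side: [L T^-1]

Both sides have the same dimensions, so the equation is dimensionally consistent.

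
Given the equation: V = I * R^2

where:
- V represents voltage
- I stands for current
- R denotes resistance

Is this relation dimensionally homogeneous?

No

V (voltage) has dimensions [I^-1 L^2 M T^-3].
I (current) has dimensions [I].
R (resistance) has dimensions [I^-2 L^2 M T^-3].

Left side: [I^-1 L^2 M T^-3]
Right side: [I^-3 L^4 M^2 T^-6]

The two sides have different dimensions, so the equation is NOT dimensionally consistent.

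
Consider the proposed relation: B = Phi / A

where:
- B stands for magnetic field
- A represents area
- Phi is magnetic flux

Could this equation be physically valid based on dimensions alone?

Yes

B (magnetic field) has dimensions [I^-1 M T^-2].
A (area) has dimensions [L^2].
Phi (magnetic flux) has dimensions [I^-1 L^2 M T^-2].

Left side: [I^-1 M T^-2]
Right side: [I^-1 M T^-2]

Both sides have the same dimensions, so the equation is dimensionally consistent.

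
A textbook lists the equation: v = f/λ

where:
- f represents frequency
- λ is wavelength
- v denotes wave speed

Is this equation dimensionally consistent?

No

f (frequency) has dimensions [T^-1].
λ (wavelength) has dimensions [L].
v (wave speed) has dimensions [L T^-1].

Left side: [L T^-1]
Right side: [L^-1 T^-1]

The two sides have different dimensions, so the equation is NOT dimensionally consistent.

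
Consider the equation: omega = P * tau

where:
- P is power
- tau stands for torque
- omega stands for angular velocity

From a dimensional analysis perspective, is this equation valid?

No

P (power) has dimensions [L^2 M T^-3].
tau (torque) has dimensions [L^2 M T^-2].
omega (angular velocity) has dimensions [T^-1].

Left side: [T^-1]
Right side: [L^4 M^2 T^-5]

The two sides have different dimensions, so the equation is NOT dimensionally consistent.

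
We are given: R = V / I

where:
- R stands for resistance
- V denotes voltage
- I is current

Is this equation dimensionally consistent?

Yes

R (resistance) has dimensions [I^-2 L^2 M T^-3].
V (voltage) has dimensions [I^-1 L^2 M T^-3].
I (current) has dimensions [I].

Left side: [I^-2 L^2 M T^-3]
Right side: [I^-2 L^2 M T^-3]

Both sides have the same dimensions, so the equation is dimensionally consistent.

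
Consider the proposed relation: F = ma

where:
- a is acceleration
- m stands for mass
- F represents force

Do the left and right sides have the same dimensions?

Yes

a (acceleration) has dimensions [L T^-2].
m (mass) has dimensions [M].
F (force) has dimensions [L M T^-2].

Left side: [L M T^-2]
Right side: [L M T^-2]

Both sides have the same dimensions, so the equation is dimensionally consistent.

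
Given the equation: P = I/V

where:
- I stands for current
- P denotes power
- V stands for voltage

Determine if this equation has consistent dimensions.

No

I (current) has dimensions [I].
P (power) has dimensions [L^2 M T^-3].
V (voltage) has dimensions [I^-1 L^2 M T^-3].

Left side: [L^2 M T^-3]
Right side: [I^2 L^-2 M^-1 T^3]

The two sides have different dimensions, so the equation is NOT dimensionally consistent.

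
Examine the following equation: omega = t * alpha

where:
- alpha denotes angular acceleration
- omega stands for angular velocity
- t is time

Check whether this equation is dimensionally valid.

Yes

alpha (angular acceleration) has dimensions [T^-2].
omega (angular velocity) has dimensions [T^-1].
t (time) has dimensions [T].

Left side: [T^-1]
Right side: [T^-1]

Both sides have the same dimensions, so the equation is dimensionally consistent.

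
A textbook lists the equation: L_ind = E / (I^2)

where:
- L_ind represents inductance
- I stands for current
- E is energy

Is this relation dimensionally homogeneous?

Yes

L_ind (inductance) has dimensions [I^-2 L^2 M T^-2].
I (current) has dimensions [I].
E (energy) has dimensions [L^2 M T^-2].

Left side: [I^-2 L^2 M T^-2]
Right side: [I^-2 L^2 M T^-2]

Both sides have the same dimensions, so the equation is dimensionally consistent.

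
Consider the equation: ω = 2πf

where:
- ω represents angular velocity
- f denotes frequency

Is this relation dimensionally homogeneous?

Yes

ω (angular velocity) has dimensions [T^-1].
f (frequency) has dimensions [T^-1].

Left side: [T^-1]
Right side: [T^-1]

Both sides have the same dimensions, so the equation is dimensionally consistent.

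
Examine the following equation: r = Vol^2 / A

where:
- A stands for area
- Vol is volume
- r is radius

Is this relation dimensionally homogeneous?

No

A (area) has dimensions [L^2].
Vol (volume) has dimensions [L^3].
r (radius) has dimensions [L].

Left side: [L]
Right side: [L^4]

The two sides have different dimensions, so the equation is NOT dimensionally consistent.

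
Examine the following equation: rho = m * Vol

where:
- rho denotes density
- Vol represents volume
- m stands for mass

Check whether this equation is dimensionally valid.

No

rho (density) has dimensions [L^-3 M].
Vol (volume) has dimensions [L^3].
m (mass) has dimensions [M].

Left side: [L^-3 M]
Right side: [L^3 M]

The two sides have different dimensions, so the equation is NOT dimensionally consistent.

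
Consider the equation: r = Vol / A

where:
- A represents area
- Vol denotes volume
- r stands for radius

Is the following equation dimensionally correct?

Yes

A (area) has dimensions [L^2].
Vol (volume) has dimensions [L^3].
r (radius) has dimensions [L].

Left side: [L]
Right side: [L]

Both sides have the same dimensions, so the equation is dimensionally consistent.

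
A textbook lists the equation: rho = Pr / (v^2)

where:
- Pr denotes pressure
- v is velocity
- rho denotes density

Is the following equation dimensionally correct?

Yes

Pr (pressure) has dimensions [L^-1 M T^-2].
v (velocity) has dimensions [L T^-1].
rho (density) has dimensions [L^-3 M].

Left side: [L^-3 M]
Right side: [L^-3 M]

Both sides have the same dimensions, so the equation is dimensionally consistent.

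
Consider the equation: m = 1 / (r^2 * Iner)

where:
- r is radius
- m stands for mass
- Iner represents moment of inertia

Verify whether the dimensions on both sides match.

No

r (radius) has dimensions [L].
m (mass) has dimensions [M].
Iner (moment of inertia) has dimensions [L^2 M].

Left side: [M]
Right side: [L^-4 M^-1]

The two sides have different dimensions, so the equation is NOT dimensionally consistent.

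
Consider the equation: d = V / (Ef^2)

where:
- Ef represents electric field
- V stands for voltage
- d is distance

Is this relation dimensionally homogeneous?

No

Ef (electric field) has dimensions [I^-1 L M T^-3].
V (voltage) has dimensions [I^-1 L^2 M T^-3].
d (distance) has dimensions [L].

Left side: [L]
Right side: [I M^-1 T^3]

The two sides have different dimensions, so the equation is NOT dimensionally consistent.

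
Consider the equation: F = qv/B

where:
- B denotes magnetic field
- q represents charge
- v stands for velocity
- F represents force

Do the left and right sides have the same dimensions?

No

B (magnetic field) has dimensions [I^-1 M T^-2].
q (charge) has dimensions [I T].
v (velocity) has dimensions [L T^-1].
F (force) has dimensions [L M T^-2].

Left side: [L M T^-2]
Right side: [I^2 L M^-1 T^2]

The two sides have different dimensions, so the equation is NOT dimensionally consistent.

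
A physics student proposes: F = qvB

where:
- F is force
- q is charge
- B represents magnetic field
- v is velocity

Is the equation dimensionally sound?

Yes

F (force) has dimensions [L M T^-2].
q (charge) has dimensions [I T].
B (magnetic field) has dimensions [I^-1 M T^-2].
v (velocity) has dimensions [L T^-1].

Left side: [L M T^-2]
Right side: [L M T^-2]

Both sides have the same dimensions, so the equation is dimensionally consistent.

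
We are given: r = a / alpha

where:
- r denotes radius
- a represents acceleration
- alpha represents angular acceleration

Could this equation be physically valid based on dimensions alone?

Yes

r (radius) has dimensions [L].
a (acceleration) has dimensions [L T^-2].
alpha (angular acceleration) has dimensions [T^-2].

Left side: [L]
Right side: [L]

Both sides have the same dimensions, so the equation is dimensionally consistent.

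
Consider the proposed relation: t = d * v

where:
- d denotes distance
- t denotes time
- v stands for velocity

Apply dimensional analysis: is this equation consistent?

No

d (distance) has dimensions [L].
t (time) has dimensions [T].
v (velocity) has dimensions [L T^-1].

Left side: [T]
Right side: [L^2 T^-1]

The two sides have different dimensions, so the equation is NOT dimensionally consistent.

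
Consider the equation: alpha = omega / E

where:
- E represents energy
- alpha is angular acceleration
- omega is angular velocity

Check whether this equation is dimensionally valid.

No

E (energy) has dimensions [L^2 M T^-2].
alpha (angular acceleration) has dimensions [T^-2].
omega (angular velocity) has dimensions [T^-1].

Left side: [T^-2]
Right side: [L^-2 M^-1 T]

The two sides have different dimensions, so the equation is NOT dimensionally consistent.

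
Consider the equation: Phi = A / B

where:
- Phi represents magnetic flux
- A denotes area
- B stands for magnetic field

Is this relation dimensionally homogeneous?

No

Phi (magnetic flux) has dimensions [I^-1 L^2 M T^-2].
A (area) has dimensions [L^2].
B (magnetic field) has dimensions [I^-1 M T^-2].

Left side: [I^-1 L^2 M T^-2]
Right side: [I L^2 M^-1 T^2]

The two sides have different dimensions, so the equation is NOT dimensionally consistent.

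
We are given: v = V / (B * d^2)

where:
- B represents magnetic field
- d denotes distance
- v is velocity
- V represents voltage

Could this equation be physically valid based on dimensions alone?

No

B (magnetic field) has dimensions [I^-1 M T^-2].
d (distance) has dimensions [L].
v (velocity) has dimensions [L T^-1].
V (voltage) has dimensions [I^-1 L^2 M T^-3].

Left side: [L T^-1]
Right side: [T^-1]

The two sides have different dimensions, so the equation is NOT dimensionally consistent.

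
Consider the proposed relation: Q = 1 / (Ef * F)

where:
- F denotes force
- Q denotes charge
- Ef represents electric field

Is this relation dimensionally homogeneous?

No

F (force) has dimensions [L M T^-2].
Q (charge) has dimensions [I T].
Ef (electric field) has dimensions [I^-1 L M T^-3].

Left side: [I T]
Right side: [I L^-2 M^-2 T^5]

The two sides have different dimensions, so the equation is NOT dimensionally consistent.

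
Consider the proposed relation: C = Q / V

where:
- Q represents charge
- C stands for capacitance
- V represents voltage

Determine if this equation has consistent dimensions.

Yes

Q (charge) has dimensions [I T].
C (capacitance) has dimensions [I^2 L^-2 M^-1 T^4].
V (voltage) has dimensions [I^-1 L^2 M T^-3].

Left side: [I^2 L^-2 M^-1 T^4]
Right side: [I^2 L^-2 M^-1 T^4]

Both sides have the same dimensions, so the equation is dimensionally consistent.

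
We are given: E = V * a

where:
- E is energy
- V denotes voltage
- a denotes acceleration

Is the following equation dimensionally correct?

No

E (energy) has dimensions [L^2 M T^-2].
V (voltage) has dimensions [I^-1 L^2 M T^-3].
a (acceleration) has dimensions [L T^-2].

Left side: [L^2 M T^-2]
Right side: [I^-1 L^3 M T^-5]

The two sides have different dimensions, so the equation is NOT dimensionally consistent.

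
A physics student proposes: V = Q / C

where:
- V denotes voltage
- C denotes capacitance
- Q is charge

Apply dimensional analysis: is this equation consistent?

Yes

V (voltage) has dimensions [I^-1 L^2 M T^-3].
C (capacitance) has dimensions [I^2 L^-2 M^-1 T^4].
Q (charge) has dimensions [I T].

Left side: [I^-1 L^2 M T^-3]
Right side: [I^-1 L^2 M T^-3]

Both sides have the same dimensions, so the equation is dimensionally consistent.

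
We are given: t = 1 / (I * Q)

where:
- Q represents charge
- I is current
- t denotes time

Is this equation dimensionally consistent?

No

Q (charge) has dimensions [I T].
I (current) has dimensions [I].
t (time) has dimensions [T].

Left side: [T]
Right side: [I^-2 T^-1]

The two sides have different dimensions, so the equation is NOT dimensionally consistent.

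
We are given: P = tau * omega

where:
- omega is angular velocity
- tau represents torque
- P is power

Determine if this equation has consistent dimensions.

Yes

omega (angular velocity) has dimensions [T^-1].
tau (torque) has dimensions [L^2 M T^-2].
P (power) has dimensions [L^2 M T^-3].

Left side: [L^2 M T^-3]
Right side: [L^2 M T^-3]

Both sides have the same dimensions, so the equation is dimensionally consistent.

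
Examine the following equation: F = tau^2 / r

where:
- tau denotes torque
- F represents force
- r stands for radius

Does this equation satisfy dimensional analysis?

No

tau (torque) has dimensions [L^2 M T^-2].
F (force) has dimensions [L M T^-2].
r (radius) has dimensions [L].

Left side: [L M T^-2]
Right side: [L^3 M^2 T^-4]

The two sides have different dimensions, so the equation is NOT dimensionally consistent.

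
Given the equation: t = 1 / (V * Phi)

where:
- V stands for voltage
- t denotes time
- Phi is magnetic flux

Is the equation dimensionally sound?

No

V (voltage) has dimensions [I^-1 L^2 M T^-3].
t (time) has dimensions [T].
Phi (magnetic flux) has dimensions [I^-1 L^2 M T^-2].

Left side: [T]
Right side: [I^2 L^-4 M^-2 T^5]

The two sides have different dimensions, so the equation is NOT dimensionally consistent.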